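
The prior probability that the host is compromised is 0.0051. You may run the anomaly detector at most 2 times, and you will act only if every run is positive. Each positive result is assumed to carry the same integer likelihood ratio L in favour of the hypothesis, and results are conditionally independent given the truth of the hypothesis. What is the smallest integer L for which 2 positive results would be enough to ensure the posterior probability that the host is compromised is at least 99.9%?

442

Prior odds = 0.0051/0.9949 = 51/9949.
Target odds = 0.999/0.001 = 999.
Need L² ≥ 999 ÷ (51/9949) = 3313017/17.
441² = 194481 < 3313017/17 ≤ 195364 = 442², so L = 442.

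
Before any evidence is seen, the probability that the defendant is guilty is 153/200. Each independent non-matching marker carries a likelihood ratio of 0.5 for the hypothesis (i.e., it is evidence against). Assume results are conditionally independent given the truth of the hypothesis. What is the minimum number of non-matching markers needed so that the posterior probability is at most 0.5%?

Prior odds: 0.765 ÷ 0.235 = 153/47.
Likelihood ratio per non-matching marker = 0.5.
Target odds: 0.005 ÷ 0.995 = 1/199.
Require 0.5ⁿ ≤ 1/199 ÷ (153/47) = 47/30447.
0.5⁹ = 0.001953125 is still above 47/30447 but 0.5¹⁰ = 1/1024 is at or below it, so n = 10.

10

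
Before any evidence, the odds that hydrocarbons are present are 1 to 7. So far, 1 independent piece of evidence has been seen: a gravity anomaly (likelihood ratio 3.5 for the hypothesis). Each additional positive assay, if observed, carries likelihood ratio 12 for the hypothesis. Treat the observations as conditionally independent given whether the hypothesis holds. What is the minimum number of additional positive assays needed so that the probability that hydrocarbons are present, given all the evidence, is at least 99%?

3

Prior odds = 1/7.
Bayes factor of the evidence already in hand = 3.5.
Odds after that evidence = (1/7) × 3.5 = 0.5.
Target odds = 0.99/0.01 = 99.
Need 12ⁿ ≥ 99 ÷ 0.5 = 198.
12² = 144 falls short of 198 but 12³ = 1728 reaches it, so n = 3.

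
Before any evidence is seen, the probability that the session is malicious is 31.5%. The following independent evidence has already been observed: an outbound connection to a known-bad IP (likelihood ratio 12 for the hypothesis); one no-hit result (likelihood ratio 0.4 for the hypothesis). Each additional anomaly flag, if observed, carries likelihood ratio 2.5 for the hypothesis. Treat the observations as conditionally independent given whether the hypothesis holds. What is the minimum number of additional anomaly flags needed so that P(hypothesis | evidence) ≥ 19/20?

Prior odds = 0.315/0.685 = 63/137.
Combined Bayes factor of the evidence already in hand = 12 × 0.4 = 4.8.
Odds after that evidence = (63/137) × 4.8 = 1512/685.
Target odds = 0.95/0.05 = 19.
Need 2.5ⁿ ≥ 19 ÷ (1512/685) = 13015/1512.
2.5² = 6.25 falls short of 13015/1512 but 2.5³ = 15.625 reaches it, so n = 3.

3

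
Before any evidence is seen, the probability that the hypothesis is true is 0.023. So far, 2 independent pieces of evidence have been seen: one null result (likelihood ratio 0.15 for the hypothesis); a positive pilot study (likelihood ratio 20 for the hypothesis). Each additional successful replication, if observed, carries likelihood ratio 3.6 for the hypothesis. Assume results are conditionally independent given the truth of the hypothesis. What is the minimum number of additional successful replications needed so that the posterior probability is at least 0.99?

Prior odds = 0.023/0.977 = 23/977.
Combined Bayes factor of the evidence already in hand = 0.15 × 20 = 3.
Odds after that evidence = (23/977) × 3 = 69/977.
Target odds = 0.99/0.01 = 99.
Need 3.6ⁿ ≥ 99 ÷ (69/977) = 32241/23.
3.6⁵ = 604.66176 falls short of 32241/23 but 3.6⁶ = 34012224/15625 reaches it, so n = 6.

6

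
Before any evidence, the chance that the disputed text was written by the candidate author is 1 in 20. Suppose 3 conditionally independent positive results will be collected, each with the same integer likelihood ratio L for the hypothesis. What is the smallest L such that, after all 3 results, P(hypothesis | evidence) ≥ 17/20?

5

Prior odds = 0.05/0.95 = 1/19.
Target odds = 0.85/0.15 = 17/3.
Need L³ ≥ 17/3 ÷ (1/19) = 323/3.
4³ = 64 < 323/3 ≤ 125 = 5³, so L = 5.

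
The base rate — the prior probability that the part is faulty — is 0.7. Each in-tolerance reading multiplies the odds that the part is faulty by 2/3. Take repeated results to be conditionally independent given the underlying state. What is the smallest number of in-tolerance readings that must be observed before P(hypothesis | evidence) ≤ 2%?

12

Prior odds = 0.7/0.3 = 7/3.
Likelihood ratio per in-tolerance reading = 2/3.
Target odds: 0.02 ÷ 0.98 = 1/49.
Need (7/3) × (2/3)ⁿ ≤ 1/49, i.e. (2/3)ⁿ ≤ 3/343.
(2/3)¹¹ = 2048/177147 is still above 3/343 but (2/3)¹² = 4096/531441 is at or below it, so n = 12.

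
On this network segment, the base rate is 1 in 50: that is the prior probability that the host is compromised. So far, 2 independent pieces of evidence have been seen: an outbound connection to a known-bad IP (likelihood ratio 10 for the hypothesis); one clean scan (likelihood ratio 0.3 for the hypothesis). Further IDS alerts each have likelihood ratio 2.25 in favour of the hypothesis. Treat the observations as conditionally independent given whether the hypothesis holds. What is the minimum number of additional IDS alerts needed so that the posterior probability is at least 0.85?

Prior odds = 0.02/0.98 = 1/49.
Combined Bayes factor of the evidence already in hand = 10 × 0.3 = 3.
Odds after that evidence = (1/49) × 3 = 3/49.
Target odds = 0.85/0.15 = 17/3.
Need 2.25ⁿ ≥ 17/3 ÷ (3/49) = 833/9.
2.25⁵ = 59049/1024 falls short of 833/9 but 2.25⁶ = 531441/4096 reaches it, so n = 6.

6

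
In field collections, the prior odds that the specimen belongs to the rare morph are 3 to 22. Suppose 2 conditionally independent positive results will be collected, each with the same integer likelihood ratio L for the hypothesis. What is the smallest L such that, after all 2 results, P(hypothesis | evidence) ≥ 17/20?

7

Prior odds = 3/22.
Target odds = 0.85/0.15 = 17/3.
Need L² ≥ 17/3 ÷ (3/22) = 374/9.
6² = 36 < 374/9 ≤ 49 = 7², so L = 7.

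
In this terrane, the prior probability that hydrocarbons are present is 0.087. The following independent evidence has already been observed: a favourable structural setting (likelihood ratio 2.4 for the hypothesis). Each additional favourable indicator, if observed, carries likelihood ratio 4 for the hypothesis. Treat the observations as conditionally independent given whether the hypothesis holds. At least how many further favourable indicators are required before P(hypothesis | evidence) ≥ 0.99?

5

Prior odds = 0.087/0.913 = 87/913.
Bayes factor of the evidence already in hand = 2.4.
Odds after that evidence = (87/913) × 2.4 = 1044/4565.
Target odds = 0.99/0.01 = 99.
Need 4ⁿ ≥ 99 ÷ (1044/4565) = 50215/116.
4⁴ = 256 falls short of 50215/116 but 4⁵ = 1024 reaches it, so n = 5.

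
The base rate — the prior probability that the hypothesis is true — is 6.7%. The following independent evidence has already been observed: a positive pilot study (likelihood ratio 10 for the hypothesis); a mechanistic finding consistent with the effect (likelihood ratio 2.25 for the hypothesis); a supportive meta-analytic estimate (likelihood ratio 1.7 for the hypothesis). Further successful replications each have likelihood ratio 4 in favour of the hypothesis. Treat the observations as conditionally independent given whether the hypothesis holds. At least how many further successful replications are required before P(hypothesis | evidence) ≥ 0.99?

Prior odds = 0.067/0.933 = 67/933.
Combined Bayes factor of the evidence already in hand = 10 × 2.25 × 1.7 = 38.25.
Odds after that evidence = (67/933) × 38.25 = 3417/1244.
Target odds = 0.99/0.01 = 99.
Need 4ⁿ ≥ 99 ÷ (3417/1244) = 41052/1139.
4² = 16 falls short of 41052/1139 but 4³ = 64 reaches it, so n = 3.

3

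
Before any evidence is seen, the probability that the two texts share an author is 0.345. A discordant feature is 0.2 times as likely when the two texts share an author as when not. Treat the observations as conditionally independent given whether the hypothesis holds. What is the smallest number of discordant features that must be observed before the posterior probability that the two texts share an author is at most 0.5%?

Prior odds = 0.345/0.655 = 69/131.
Likelihood ratio per discordant feature = 0.2.
Target odds: 0.005 ÷ 0.995 = 1/199.
Need (69/131) × 0.2ⁿ ≤ 1/199, i.e. 0.2ⁿ ≤ 131/13731.
0.2² = 0.04 is still above 131/13731 but 0.2³ = 0.008 is at or below it, so n = 3.

3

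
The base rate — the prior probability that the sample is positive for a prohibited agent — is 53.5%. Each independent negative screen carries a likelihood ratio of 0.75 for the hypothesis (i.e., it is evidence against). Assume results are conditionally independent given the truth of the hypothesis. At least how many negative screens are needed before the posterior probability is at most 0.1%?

Prior odds = 0.535/0.465 = 107/93.
Likelihood ratio per negative screen = 0.75.
Target odds: 0.001 ÷ 0.999 = 1/999.
Require 0.75ⁿ ≤ 1/999 ÷ (107/93) = 31/35631.
0.75²⁴ ≈0.00100339 is still above 31/35631 but 0.75²⁵ ≈0.000752543 is at or below it, so n = 25.

25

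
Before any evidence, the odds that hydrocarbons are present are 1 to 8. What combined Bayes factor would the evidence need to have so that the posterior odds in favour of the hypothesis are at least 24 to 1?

Prior odds = 0.125.
Target odds = 24.
Required Bayes factor = 24 ÷ 0.125 = 192.

192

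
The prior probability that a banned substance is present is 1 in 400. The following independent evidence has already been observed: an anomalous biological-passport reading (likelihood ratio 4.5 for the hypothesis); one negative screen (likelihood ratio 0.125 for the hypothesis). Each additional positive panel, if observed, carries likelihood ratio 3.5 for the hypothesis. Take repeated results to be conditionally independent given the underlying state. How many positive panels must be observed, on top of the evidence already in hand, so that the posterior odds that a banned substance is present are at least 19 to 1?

Prior odds = 0.0025/0.9975 = 1/399.
Combined Bayes factor of the evidence already in hand = 4.5 × 0.125 = 0.5625.
Odds after that evidence = (1/399) × 0.5625 = 3/2128.
Target odds = 19.
Need 3.5ⁿ ≥ 19 ÷ (3/2128) = 40432/3.
3.5⁷ = 823543/128 falls short of 40432/3 but 3.5⁸ = 5764801/256 reaches it, so n = 8.

8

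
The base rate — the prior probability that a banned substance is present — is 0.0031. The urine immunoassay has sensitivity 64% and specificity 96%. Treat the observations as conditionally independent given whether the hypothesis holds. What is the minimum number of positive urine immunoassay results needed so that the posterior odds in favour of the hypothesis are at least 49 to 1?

Prior odds = 0.0031/0.9969 = 31/9969.
False-positive rate = 1 − 0.96 = 0.04; likelihood ratio of a positive = 0.64/0.04 = 16.
Target odds = 49.
Need (31/9969) × 16ⁿ ≥ 49, i.e. 16ⁿ ≥ 488481/31.
16³ = 4096 falls short of 488481/31 but 16⁴ = 65536 reaches it, so n = 4.

4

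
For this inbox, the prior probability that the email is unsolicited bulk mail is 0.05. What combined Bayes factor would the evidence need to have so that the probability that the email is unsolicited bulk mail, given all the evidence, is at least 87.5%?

Prior odds = 0.05/0.95 = 1/19.
Target odds = 0.875/0.125 = 7.
Required Bayes factor = 7 ÷ (1/19) = 133.

133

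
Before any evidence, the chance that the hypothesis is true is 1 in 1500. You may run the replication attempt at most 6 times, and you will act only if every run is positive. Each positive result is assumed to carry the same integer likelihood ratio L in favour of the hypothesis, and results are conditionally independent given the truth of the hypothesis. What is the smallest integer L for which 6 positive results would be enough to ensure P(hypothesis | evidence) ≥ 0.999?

Prior odds = (1/1500)/(1499/1500) = 1/1499.
Target odds = 0.999/0.001 = 999.
Need L⁶ ≥ 999 ÷ (1/1499) = 1497501.
10⁶ = 1000000 < 1497501 ≤ 1771561 = 11⁶, so L = 11.

11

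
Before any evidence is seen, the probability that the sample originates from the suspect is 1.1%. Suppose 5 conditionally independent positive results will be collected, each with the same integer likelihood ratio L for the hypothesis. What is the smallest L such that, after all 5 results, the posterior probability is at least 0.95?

Prior odds = 0.011/0.989 = 11/989.
Target odds = 0.95/0.05 = 19.
Need L⁵ ≥ 19 ÷ (11/989) = 18791/11.
4⁵ = 1024 < 18791/11 ≤ 3125 = 5⁵, so L = 5.

5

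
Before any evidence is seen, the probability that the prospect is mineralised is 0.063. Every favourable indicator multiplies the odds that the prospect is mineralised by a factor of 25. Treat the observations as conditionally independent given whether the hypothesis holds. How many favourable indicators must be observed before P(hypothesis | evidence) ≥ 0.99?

3

Prior odds = 0.063/0.937 = 63/937.
Likelihood ratio per favourable indicator = 25.
Target odds: 0.99 ÷ 0.01 = 99.
Require 25ⁿ ≥ 99 ÷ (63/937) = 10307/7.
25² = 625 falls short of 10307/7 but 25³ = 15625 reaches it, so n = 3.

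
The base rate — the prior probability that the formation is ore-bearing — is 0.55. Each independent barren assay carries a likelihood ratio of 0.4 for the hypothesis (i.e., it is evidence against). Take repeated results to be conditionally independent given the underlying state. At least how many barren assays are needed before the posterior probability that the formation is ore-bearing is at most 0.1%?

8

Prior odds: 0.55 ÷ 0.45 = 11/9.
Likelihood ratio per barren assay = 0.4.
Target posterior odds = 0.001/0.999 = 1/999.
Need (11/9) × 0.4ⁿ ≤ 1/999, i.e. 0.4ⁿ ≤ 1/1221.
0.4⁷ = 128/78125 is still above 1/1221 but 0.4⁸ = 256/390625 is at or below it, so n = 8.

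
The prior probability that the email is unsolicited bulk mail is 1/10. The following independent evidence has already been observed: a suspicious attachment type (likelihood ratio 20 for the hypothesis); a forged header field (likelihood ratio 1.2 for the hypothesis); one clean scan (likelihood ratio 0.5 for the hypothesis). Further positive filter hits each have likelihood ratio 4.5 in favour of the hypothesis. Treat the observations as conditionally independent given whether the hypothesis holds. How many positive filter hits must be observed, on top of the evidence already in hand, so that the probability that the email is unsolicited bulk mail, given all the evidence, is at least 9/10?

Prior odds = 0.1/0.9 = 1/9.
Combined Bayes factor of the evidence already in hand = 20 × 1.2 × 0.5 = 12.
Odds after that evidence = (1/9) × 12 = 4/3.
Target odds = 0.9/0.1 = 9.
Need 4.5ⁿ ≥ 9 ÷ (4/3) = 6.75.
4.5¹ = 4.5 falls short of 6.75 but 4.5² = 20.25 reaches it, so n = 2.

2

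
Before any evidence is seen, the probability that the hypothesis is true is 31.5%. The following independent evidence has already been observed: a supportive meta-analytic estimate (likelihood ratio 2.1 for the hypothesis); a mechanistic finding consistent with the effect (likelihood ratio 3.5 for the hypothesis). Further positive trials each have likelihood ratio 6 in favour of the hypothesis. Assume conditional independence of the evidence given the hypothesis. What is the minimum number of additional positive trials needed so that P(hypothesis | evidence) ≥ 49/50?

2

Prior odds = 0.315/0.685 = 63/137.
Combined Bayes factor of the evidence already in hand = 2.1 × 3.5 = 7.35.
Odds after that evidence = (63/137) × 7.35 = 9261/2740.
Target odds = 0.98/0.02 = 49.
Need 6ⁿ ≥ 49 ÷ (9261/2740) = 2740/189.
6¹ = 6 falls short of 2740/189 but 6² = 36 reaches it, so n = 2.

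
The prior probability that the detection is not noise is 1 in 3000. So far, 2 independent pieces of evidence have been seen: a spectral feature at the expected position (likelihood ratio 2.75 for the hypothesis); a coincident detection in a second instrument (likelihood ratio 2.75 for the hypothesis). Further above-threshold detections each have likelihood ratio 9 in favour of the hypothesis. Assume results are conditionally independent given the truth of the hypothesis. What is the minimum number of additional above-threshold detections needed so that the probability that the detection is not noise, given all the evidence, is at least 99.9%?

Prior odds = (1/3000)/(2999/3000) = 1/2999.
Combined Bayes factor of the evidence already in hand = 2.75 × 2.75 = 7.5625.
Odds after that evidence = (1/2999) × 7.5625 = 121/47984.
Target odds = 0.999/0.001 = 999.
Need 9ⁿ ≥ 999 ÷ (121/47984) = 47936016/121.
9⁵ = 59049 falls short of 47936016/121 but 9⁶ = 531441 reaches it, so n = 6.

6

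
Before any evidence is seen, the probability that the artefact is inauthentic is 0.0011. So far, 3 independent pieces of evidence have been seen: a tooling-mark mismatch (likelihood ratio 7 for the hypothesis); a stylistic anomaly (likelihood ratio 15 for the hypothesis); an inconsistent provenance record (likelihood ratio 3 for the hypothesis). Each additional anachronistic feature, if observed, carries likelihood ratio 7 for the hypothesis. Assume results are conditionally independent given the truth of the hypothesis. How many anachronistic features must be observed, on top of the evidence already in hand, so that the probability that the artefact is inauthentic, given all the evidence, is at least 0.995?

Prior odds = 0.0011/0.9989 = 11/9989.
Combined Bayes factor of the evidence already in hand = 7 × 15 × 3 = 315.
Odds after that evidence = (11/9989) × 315 = 495/1427.
Target odds = 0.995/0.005 = 199.
Need 7ⁿ ≥ 199 ÷ (495/1427) = 283973/495.
7³ = 343 falls short of 283973/495 but 7⁴ = 2401 reaches it, so n = 4.

4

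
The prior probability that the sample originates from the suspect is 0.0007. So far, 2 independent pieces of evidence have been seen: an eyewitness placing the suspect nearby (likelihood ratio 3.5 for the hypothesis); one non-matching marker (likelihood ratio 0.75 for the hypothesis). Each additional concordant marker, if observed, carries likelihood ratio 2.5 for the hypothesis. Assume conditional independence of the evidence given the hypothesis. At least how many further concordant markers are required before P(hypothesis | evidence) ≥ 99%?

12

Prior odds = 0.0007/0.9993 = 7/9993.
Combined Bayes factor of the evidence already in hand = 3.5 × 0.75 = 2.625.
Odds after that evidence = (7/9993) × 2.625 = 49/26648.
Target odds = 0.99/0.01 = 99.
Need 2.5ⁿ ≥ 99 ÷ (49/26648) = 2638152/49.
2.5¹¹ = 48828125/2048 falls short of 2638152/49 but 2.5¹² = 244140625/4096 reaches it, so n = 12.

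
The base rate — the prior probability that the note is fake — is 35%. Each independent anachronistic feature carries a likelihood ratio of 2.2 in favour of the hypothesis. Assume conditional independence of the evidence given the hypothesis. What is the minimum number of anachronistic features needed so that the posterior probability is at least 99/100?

Prior odds: 0.35 ÷ 0.65 = 7/13.
Likelihood ratio per anachronistic feature = 2.2.
Target posterior odds = 0.99/0.01 = 99.
Need (7/13) × 2.2ⁿ ≥ 99, i.e. 2.2ⁿ ≥ 1287/7.
2.2⁶ = 1771561/15625 falls short of 1287/7 but 2.2⁷ = 19487171/78125 reaches it, so n = 7.

7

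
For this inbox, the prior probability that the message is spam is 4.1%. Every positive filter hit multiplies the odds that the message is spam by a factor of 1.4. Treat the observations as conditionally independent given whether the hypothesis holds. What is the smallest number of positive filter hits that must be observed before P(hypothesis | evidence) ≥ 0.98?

Prior odds: 0.041 ÷ 0.959 = 41/959.
Likelihood ratio per positive filter hit = 1.4.
Target odds: 0.98 ÷ 0.02 = 49.
Require 1.4ⁿ ≥ 49 ÷ (41/959) = 46991/41.
1.4²⁰ ≈836.683 falls short of 46991/41 but 1.4²¹ ≈1171.36 reaches it, so n = 21.

21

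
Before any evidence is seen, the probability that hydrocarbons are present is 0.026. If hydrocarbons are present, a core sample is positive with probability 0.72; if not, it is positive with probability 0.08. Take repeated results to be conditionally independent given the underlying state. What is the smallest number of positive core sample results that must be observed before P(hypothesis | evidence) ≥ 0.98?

Prior odds: 0.026 ÷ 0.974 = 13/487.
Likelihood ratio of a positive = 0.72/0.08 = 9.
Target posterior odds = 0.98/0.02 = 49.
Need (13/487) × 9ⁿ ≥ 49, i.e. 9ⁿ ≥ 23863/13.
9³ = 729 falls short of 23863/13 but 9⁴ = 6561 reaches it, so n = 4.

4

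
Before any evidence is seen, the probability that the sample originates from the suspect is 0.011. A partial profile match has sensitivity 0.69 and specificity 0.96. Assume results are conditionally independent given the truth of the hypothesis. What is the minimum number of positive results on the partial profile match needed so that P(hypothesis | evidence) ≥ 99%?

Prior odds: 0.011 ÷ 0.989 = 11/989.
False-positive rate = 1 − 0.96 = 0.04; likelihood ratio of a positive = 0.69/0.04 = 17.25.
Target posterior odds = 0.99/0.01 = 99.
Need (11/989) × 17.25ⁿ ≥ 99, i.e. 17.25ⁿ ≥ 8901.
17.25³ = 5132.953125 falls short of 8901 but 17.25⁴ = 22667121/256 reaches it, so n = 4.

4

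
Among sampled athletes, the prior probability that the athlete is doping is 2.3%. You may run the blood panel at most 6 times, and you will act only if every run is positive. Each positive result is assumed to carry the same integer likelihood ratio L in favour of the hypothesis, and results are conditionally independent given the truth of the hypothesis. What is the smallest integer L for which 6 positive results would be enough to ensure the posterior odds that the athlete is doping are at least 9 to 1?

Prior odds = 0.023/0.977 = 23/977.
Target odds = 9.
Need L⁶ ≥ 9 ÷ (23/977) = 8793/23.
2⁶ = 64 < 8793/23 ≤ 729 = 3⁶, so L = 3.

3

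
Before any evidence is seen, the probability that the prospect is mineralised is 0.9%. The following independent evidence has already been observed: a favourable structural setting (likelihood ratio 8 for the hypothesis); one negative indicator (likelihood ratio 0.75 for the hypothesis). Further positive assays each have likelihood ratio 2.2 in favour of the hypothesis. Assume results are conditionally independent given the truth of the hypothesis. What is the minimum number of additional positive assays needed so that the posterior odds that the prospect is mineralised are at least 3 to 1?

6

Prior odds = 0.009/0.991 = 9/991.
Combined Bayes factor of the evidence already in hand = 8 × 0.75 = 6.
Odds after that evidence = (9/991) × 6 = 54/991.
Target odds = 3.
Need 2.2ⁿ ≥ 3 ÷ (54/991) = 991/18.
2.2⁵ = 51.53632 falls short of 991/18 but 2.2⁶ = 1771561/15625 reaches it, so n = 6.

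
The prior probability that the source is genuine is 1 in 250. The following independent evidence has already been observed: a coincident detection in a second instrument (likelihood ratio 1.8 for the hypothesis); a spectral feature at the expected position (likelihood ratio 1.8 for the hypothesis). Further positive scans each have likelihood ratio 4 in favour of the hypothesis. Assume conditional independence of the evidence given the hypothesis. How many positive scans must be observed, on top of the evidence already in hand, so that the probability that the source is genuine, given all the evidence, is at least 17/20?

Prior odds = 0.004/0.996 = 1/249.
Combined Bayes factor of the evidence already in hand = 1.8 × 1.8 = 3.24.
Odds after that evidence = (1/249) × 3.24 = 27/2075.
Target odds = 0.85/0.15 = 17/3.
Need 4ⁿ ≥ 17/3 ÷ (27/2075) = 35275/81.
4⁴ = 256 falls short of 35275/81 but 4⁵ = 1024 reaches it, so n = 5.

5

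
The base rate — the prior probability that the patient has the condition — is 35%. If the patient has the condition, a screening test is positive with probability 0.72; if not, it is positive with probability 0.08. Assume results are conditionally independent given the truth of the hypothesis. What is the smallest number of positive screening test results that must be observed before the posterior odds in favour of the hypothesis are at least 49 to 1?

3

Prior odds = 0.35/0.65 = 7/13.
Likelihood ratio of a positive = 0.72/0.08 = 9.
Target odds = 49.
Need (7/13) × 9ⁿ ≥ 49, i.e. 9ⁿ ≥ 91.
9² = 81 falls short of 91 but 9³ = 729 reaches it, so n = 3.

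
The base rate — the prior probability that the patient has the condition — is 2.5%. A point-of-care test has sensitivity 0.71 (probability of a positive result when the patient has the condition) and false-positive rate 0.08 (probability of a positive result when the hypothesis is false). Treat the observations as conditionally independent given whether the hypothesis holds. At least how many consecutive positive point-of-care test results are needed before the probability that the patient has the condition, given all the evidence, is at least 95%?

4

Prior odds = 0.025/0.975 = 1/39.
Likelihood ratio of a positive result = 0.71/0.08 = 8.875.
Target posterior odds = 0.95/0.05 = 19.
Require 8.875ⁿ ≥ 19 ÷ (1/39) = 741.
8.875³ = 357911/512 falls short of 741 but 8.875⁴ = 25411681/4096 reaches it, so n = 4.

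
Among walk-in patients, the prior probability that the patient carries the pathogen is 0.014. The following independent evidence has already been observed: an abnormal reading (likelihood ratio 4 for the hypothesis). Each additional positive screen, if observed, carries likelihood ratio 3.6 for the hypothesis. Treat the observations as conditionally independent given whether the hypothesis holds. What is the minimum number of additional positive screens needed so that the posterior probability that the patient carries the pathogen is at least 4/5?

Prior odds = 0.014/0.986 = 7/493.
Bayes factor of the evidence already in hand = 4.
Odds after that evidence = (7/493) × 4 = 28/493.
Target odds = 0.8/0.2 = 4.
Need 3.6ⁿ ≥ 4 ÷ (28/493) = 493/7.
3.6³ = 46.656 falls short of 493/7 but 3.6⁴ = 167.9616 reaches it, so n = 4.

4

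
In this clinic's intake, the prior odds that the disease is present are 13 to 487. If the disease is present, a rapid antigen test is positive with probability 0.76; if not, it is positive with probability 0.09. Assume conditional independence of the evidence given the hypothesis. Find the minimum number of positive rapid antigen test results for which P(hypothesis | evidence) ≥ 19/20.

4

Prior odds = 13/487.
Likelihood ratio of a positive = 0.76/0.09 = 76/9.
Target odds: 0.95 ÷ 0.05 = 19.
Require (76/9)ⁿ ≥ 19 ÷ (13/487) = 9253/13.
(76/9)³ = 438976/729 falls short of 9253/13 but (76/9)⁴ = 33362176/6561 reaches it, so n = 4.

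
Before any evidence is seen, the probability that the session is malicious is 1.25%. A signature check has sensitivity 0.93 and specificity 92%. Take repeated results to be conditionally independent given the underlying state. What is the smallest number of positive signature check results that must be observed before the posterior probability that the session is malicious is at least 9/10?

3

Prior odds: 0.0125 ÷ 0.9875 = 1/79.
False-positive rate = 1 − 0.92 = 0.08; likelihood ratio of a positive = 0.93/0.08 = 11.625.
Target odds: 0.9 ÷ 0.1 = 9.
Require 11.625ⁿ ≥ 9 ÷ (1/79) = 711.
11.625² = 135.140625 falls short of 711 but 11.625³ = 804357/512 reaches it, so n = 3.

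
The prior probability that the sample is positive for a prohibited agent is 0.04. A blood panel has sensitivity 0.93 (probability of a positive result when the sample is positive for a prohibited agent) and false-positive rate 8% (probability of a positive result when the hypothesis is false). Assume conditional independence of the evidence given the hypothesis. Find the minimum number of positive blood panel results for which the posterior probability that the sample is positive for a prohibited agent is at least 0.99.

4

Prior odds = 0.04/0.96 = 1/24.
Likelihood ratio of a positive result = 0.93/0.08 = 11.625.
Target posterior odds = 0.99/0.01 = 99.
Need (1/24) × 11.625ⁿ ≥ 99, i.e. 11.625ⁿ ≥ 2376.
11.625³ = 804357/512 falls short of 2376 but 11.625⁴ = 74805201/4096 reaches it, so n = 4.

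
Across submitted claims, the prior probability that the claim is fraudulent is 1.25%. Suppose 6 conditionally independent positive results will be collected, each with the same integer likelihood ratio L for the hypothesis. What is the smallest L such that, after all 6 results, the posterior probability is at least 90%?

3

Prior odds = 0.0125/0.9875 = 1/79.
Target odds = 0.9/0.1 = 9.
Need L⁶ ≥ 9 ÷ (1/79) = 711.
2⁶ = 64 < 711 ≤ 729 = 3⁶, so L = 3.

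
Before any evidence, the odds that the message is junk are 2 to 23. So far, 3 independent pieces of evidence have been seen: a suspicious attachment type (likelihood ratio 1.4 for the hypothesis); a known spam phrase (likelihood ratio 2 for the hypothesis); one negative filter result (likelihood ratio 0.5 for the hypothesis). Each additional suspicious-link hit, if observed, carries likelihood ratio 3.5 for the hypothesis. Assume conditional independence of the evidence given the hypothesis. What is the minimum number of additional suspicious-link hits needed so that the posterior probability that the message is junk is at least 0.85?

Prior odds = 2/23.
Combined Bayes factor of the evidence already in hand = 1.4 × 2 × 0.5 = 1.4.
Odds after that evidence = (2/23) × 1.4 = 14/115.
Target odds = 0.85/0.15 = 17/3.
Need 3.5ⁿ ≥ 17/3 ÷ (14/115) = 1955/42.
3.5³ = 42.875 falls short of 1955/42 but 3.5⁴ = 150.0625 reaches it, so n = 4.

4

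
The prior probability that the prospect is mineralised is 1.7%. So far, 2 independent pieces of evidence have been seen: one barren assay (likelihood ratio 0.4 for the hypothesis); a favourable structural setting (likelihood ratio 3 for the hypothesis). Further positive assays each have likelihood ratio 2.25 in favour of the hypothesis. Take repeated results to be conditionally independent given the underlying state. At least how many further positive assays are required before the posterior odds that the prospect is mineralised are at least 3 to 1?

Prior odds = 0.017/0.983 = 17/983.
Combined Bayes factor of the evidence already in hand = 0.4 × 3 = 1.2.
Odds after that evidence = (17/983) × 1.2 = 102/4915.
Target odds = 3.
Need 2.25ⁿ ≥ 3 ÷ (102/4915) = 4915/34.
2.25⁶ = 531441/4096 falls short of 4915/34 but 2.25⁷ = 4782969/16384 reaches it, so n = 7.

7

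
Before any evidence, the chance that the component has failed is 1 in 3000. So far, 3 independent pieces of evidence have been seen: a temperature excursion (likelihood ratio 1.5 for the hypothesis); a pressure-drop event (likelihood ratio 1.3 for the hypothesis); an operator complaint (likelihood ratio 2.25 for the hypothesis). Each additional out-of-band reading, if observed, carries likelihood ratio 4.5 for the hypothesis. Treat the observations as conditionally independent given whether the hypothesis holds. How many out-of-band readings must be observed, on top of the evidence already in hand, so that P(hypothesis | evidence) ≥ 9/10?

6

Prior odds = (1/3000)/(2999/3000) = 1/2999.
Combined Bayes factor of the evidence already in hand = 1.5 × 1.3 × 2.25 = 4.3875.
Odds after that evidence = (1/2999) × 4.3875 = 351/239920.
Target odds = 0.9/0.1 = 9.
Need 4.5ⁿ ≥ 9 ÷ (351/239920) = 239920/39.
4.5⁵ = 1845.28125 falls short of 239920/39 but 4.5⁶ = 8303.765625 reaches it, so n = 6.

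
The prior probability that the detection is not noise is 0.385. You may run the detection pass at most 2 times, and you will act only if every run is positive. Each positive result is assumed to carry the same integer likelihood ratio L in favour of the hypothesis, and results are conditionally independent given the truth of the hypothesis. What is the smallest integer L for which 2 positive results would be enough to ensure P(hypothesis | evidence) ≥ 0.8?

3

Prior odds = 0.385/0.615 = 77/123.
Target odds = 0.8/0.2 = 4.
Need L² ≥ 4 ÷ (77/123) = 492/77.
2² = 4 < 492/77 ≤ 9 = 3², so L = 3.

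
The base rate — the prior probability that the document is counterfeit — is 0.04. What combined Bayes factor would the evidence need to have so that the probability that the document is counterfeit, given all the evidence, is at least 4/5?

96

Prior odds = 0.04/0.96 = 1/24.
Target odds = 0.8/0.2 = 4.
Required Bayes factor = 4 ÷ (1/24) = 96.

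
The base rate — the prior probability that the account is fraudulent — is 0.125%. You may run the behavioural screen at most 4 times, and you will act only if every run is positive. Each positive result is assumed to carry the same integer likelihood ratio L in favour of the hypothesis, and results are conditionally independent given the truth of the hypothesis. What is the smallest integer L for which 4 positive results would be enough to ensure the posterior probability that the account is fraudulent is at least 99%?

Prior odds = 0.00125/0.99875 = 1/799.
Target odds = 0.99/0.01 = 99.
Need L⁴ ≥ 99 ÷ (1/799) = 79101.
16⁴ = 65536 < 79101 ≤ 83521 = 17⁴, so L = 17.

17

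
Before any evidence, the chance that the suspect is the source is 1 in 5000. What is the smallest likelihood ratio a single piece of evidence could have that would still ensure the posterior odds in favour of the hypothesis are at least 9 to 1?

44991

Prior odds = 0.0002/0.9998 = 1/4999.
Target odds = 9.
Required Bayes factor = 9 ÷ (1/4999) = 44991.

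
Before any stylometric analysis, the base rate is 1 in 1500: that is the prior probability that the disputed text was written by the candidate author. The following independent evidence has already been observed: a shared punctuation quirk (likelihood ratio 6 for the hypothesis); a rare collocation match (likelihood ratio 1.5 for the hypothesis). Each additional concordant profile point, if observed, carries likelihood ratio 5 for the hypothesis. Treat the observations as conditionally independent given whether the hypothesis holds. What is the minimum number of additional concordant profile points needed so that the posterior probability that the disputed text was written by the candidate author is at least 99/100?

Prior odds = (1/1500)/(1499/1500) = 1/1499.
Combined Bayes factor of the evidence already in hand = 6 × 1.5 = 9.
Odds after that evidence = (1/1499) × 9 = 9/1499.
Target odds = 0.99/0.01 = 99.
Need 5ⁿ ≥ 99 ÷ (9/1499) = 16489.
5⁶ = 15625 falls short of 16489 but 5⁷ = 78125 reaches it, so n = 7.

7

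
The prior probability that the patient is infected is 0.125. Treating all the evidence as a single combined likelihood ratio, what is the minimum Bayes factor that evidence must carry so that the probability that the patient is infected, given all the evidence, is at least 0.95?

133

Prior odds = 0.125/0.875 = 1/7.
Target odds = 0.95/0.05 = 19.
Required Bayes factor = 19 ÷ (1/7) = 133.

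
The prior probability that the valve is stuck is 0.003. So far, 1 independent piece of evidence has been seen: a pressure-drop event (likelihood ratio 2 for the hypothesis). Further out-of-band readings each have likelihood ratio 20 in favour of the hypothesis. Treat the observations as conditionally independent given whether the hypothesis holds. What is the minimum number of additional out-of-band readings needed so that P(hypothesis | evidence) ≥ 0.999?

Prior odds = 0.003/0.997 = 3/997.
Bayes factor of the evidence already in hand = 2.
Odds after that evidence = (3/997) × 2 = 6/997.
Target odds = 0.999/0.001 = 999.
Need 20ⁿ ≥ 999 ÷ (6/997) = 166000.5.
20⁴ = 160000 falls short of 166000.5 but 20⁵ = 3200000 reaches it, so n = 5.

5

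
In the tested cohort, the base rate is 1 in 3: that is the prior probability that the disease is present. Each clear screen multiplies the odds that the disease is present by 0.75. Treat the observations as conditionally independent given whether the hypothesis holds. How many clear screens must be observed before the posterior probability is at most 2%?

12

Prior odds = (1/3)/(2/3) = 0.5.
Likelihood ratio per clear screen = 0.75.
Target posterior odds = 0.02/0.98 = 1/49.
Require 0.75ⁿ ≤ 1/49 ÷ 0.5 = 2/49.
0.75¹¹ = 177147/4194304 is still above 2/49 but 0.75¹² = 531441/16777216 is at or below it, so n = 12.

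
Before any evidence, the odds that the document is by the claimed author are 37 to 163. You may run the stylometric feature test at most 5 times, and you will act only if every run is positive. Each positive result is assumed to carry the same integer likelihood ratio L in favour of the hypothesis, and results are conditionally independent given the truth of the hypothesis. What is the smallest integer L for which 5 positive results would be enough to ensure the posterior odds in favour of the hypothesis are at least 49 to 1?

3

Prior odds = 37/163.
Target odds = 49.
Need L⁵ ≥ 49 ÷ (37/163) = 7987/37.
2⁵ = 32 < 7987/37 ≤ 243 = 3⁵, so L = 3.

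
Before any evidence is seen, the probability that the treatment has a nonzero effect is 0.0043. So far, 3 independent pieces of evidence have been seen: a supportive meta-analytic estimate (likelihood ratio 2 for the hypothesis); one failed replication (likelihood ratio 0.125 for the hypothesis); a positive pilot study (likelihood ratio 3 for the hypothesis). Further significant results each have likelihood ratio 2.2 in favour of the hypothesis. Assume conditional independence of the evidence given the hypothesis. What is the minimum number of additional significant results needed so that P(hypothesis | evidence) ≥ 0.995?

14

Prior odds = 0.0043/0.9957 = 43/9957.
Combined Bayes factor of the evidence already in hand = 2 × 0.125 × 3 = 0.75.
Odds after that evidence = (43/9957) × 0.75 = 43/13276.
Target odds = 0.995/0.005 = 199.
Need 2.2ⁿ ≥ 199 ÷ (43/13276) = 2641924/43.
2.2¹³ ≈28281 falls short of 2641924/43 but 2.2¹⁴ ≈62218.2 reaches it, so n = 14.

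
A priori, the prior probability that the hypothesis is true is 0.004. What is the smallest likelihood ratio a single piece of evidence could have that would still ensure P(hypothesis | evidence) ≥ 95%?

Prior odds = 0.004/0.996 = 1/249.
Target odds = 0.95/0.05 = 19.
Required Bayes factor = 19 ÷ (1/249) = 4731.

4731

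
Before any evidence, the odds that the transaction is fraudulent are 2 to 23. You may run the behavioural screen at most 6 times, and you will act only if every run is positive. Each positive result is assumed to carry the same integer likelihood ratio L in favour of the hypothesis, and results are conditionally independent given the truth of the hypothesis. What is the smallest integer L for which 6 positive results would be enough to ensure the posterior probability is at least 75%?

Prior odds = 2/23.
Target odds = 0.75/0.25 = 3.
Need L⁶ ≥ 3 ÷ (2/23) = 34.5.
1⁶ = 1 < 34.5 ≤ 64 = 2⁶, so L = 2.

2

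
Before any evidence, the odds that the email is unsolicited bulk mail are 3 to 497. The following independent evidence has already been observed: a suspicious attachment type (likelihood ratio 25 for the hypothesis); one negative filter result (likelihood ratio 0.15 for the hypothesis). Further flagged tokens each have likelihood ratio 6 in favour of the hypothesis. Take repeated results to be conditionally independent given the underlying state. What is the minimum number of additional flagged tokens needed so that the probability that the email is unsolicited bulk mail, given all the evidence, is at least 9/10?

4

Prior odds = 3/497.
Combined Bayes factor of the evidence already in hand = 25 × 0.15 = 3.75.
Odds after that evidence = (3/497) × 3.75 = 45/1988.
Target odds = 0.9/0.1 = 9.
Need 6ⁿ ≥ 9 ÷ (45/1988) = 397.6.
6³ = 216 falls short of 397.6 but 6⁴ = 1296 reaches it, so n = 4.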